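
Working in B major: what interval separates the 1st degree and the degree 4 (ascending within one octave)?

perfect fourth

Spelling B major: B C# D# E F# G# A#.
That puts B below E.
B up to E spans 4 letter names and 5 semitones — a perfect fourth.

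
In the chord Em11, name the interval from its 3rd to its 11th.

Em11 (E minor eleventh): E, G, B, D, F♯, A.
So we need the interval from G up to A.
G up to A spans 9 letter names and 14 semitones — a major ninth.

M9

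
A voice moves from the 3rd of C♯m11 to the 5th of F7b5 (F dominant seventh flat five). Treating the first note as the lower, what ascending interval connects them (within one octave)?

C♯m11 has E as its 3rd, and F7b5 (F dominant seventh flat five) has C♭ as its 5th.
From E to C♭: 7 semitones over a sixth = diminished.

diminished sixth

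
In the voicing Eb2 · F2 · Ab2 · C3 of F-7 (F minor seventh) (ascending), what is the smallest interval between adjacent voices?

major second

Adjacent intervals: Eb2→F2 = major second; F2→Ab2 = minor third; Ab2→C3 = major third.
The smallest is Eb2 to F2, a major second (2 semitones).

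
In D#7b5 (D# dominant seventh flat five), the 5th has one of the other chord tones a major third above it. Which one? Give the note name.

The chord tones of D# dominant seventh flat five are D#-F##-A-C#.
The 5th is A. A major third above A is C#.
C# is the chord's 7th.

C#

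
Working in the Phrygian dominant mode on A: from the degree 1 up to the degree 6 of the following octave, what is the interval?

A phrygian dominant: A Bb C# D E F G.
So we need the interval from A up to F.
From A to F: 20 semitones over a thirteenth = minor.

minor thirteenth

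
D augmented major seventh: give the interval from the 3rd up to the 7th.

perfect 5th

Dmaj7#5: D F# A# C#.
3rd = F#; 7th = C#.
Counting 5 letters and 7 half steps from F# gives a perfect fifth.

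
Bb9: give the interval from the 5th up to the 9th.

Spelling the chord: Bb-D-F-Ab-C.
So we need the interval from F up to C.
F up to C spans 5 letter names and 7 semitones — a perfect fifth.

perfect fifth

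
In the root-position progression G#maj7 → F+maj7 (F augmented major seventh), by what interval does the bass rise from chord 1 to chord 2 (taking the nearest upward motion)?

diminished 7th

The roots are G# and F.
G# up to F is 9 semitones, a whole step narrower than a major seventh, so the interval is diminished.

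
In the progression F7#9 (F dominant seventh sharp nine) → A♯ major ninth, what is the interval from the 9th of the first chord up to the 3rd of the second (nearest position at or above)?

augmented fourth

The 9th of F7#9 (F dominant seventh sharp nine) is G♯; the 3rd of A♯ major ninth is C𝄪.
G♯ up to C𝄪 is 6 semitones, a half step wider than a perfect fourth, so the interval is augmented.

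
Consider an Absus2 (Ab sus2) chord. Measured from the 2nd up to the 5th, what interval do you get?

Absus2: Ab–Bb–Eb.
That puts Bb below Eb.
Bb up to Eb spans 4 letter names and 5 semitones — a perfect fourth.

perfect 4th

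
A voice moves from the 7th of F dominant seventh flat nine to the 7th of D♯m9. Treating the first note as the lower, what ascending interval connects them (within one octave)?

The 7th of F dominant seventh flat nine is E♭; the 7th of D♯m9 is C♯.
From E♭ to C♯: 10 semitones over a sixth = augmented.

augmented sixth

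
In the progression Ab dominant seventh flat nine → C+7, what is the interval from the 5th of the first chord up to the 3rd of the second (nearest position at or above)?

augmented unison

The 5th of Ab dominant seventh flat nine is Eb; the 3rd of C+7 is E.
Eb up to E is 1 semitone, a half step wider than a perfect unison, so the interval is augmented.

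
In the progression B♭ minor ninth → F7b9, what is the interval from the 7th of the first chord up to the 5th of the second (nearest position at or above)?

major third

B♭ minor ninth has A♭ as its 7th, and F7b9 has C as its 5th.
A♭ up to C spans 3 letter names and 4 semitones — a major third.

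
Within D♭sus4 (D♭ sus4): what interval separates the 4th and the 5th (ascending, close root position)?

D♭sus4 (D♭ sus4) is spelled D♭–G♭–A♭.
The 4th is G♭ and the 5th is A♭.
G♭ up to A♭ spans 2 letter names and 2 semitones — a major second.

major second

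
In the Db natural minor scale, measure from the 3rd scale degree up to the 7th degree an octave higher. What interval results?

perfect twelfth

Db natural minor: Db Eb Fb Gb Ab Bbb Cb.
The 3rd scale degree is Fb and the 7th scale degree (up an octave) is Cb.
Counting 12 letters and 19 half steps from Fb gives a perfect twelfth.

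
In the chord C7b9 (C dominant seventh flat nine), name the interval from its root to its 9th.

C7b9 (C dominant seventh flat nine): C, E, G, Bb, Db.
Root = C; 9th = Db.
9 letter names make it a ninth; at 13 semitones (a half step narrower than major) the quality is minor.

minor ninth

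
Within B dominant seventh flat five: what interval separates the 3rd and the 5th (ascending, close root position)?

B dominant seventh flat five is spelled B, D#, F, A.
3rd = D#; 5th = F.
From D# to F: 2 semitones over a third = diminished.

diminished 3rd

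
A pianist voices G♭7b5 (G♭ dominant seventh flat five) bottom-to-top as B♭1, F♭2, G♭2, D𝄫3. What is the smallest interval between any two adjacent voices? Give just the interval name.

M2

Adjacent intervals: B♭1→F♭2 = diminished fifth; F♭2→G♭2 = major second; G♭2→D𝄫3 = diminished fifth.
The smallest is F♭2 to G♭2, a major second (2 semitones).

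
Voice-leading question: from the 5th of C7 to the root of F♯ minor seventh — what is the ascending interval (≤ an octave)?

The 5th of C7 is G; the root of F♯ minor seventh is F♯.
From G to F♯ is 11 semitones, exactly the major seventh.

major seventh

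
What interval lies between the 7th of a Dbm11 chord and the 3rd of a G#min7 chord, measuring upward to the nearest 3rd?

Dbm11 has Cb as its 7th, and G#min7 has B as its 3rd.
Cb up to B is 12 semitones, a half step wider than a major seventh, so the interval is augmented.

A7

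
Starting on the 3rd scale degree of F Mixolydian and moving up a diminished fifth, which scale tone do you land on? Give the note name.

Eb

The scale is F G A Bb C D Eb.
The 3rd scale degree is A; a diminished fifth above that is Eb — scale degree 7.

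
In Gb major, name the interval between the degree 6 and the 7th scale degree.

major 2nd

Spelling Gb major: Gb Ab Bb Cb Db Eb F.
Degree 6 = Eb; scale degree 7 = F.
From Eb to F is 2 semitones, exactly the major second.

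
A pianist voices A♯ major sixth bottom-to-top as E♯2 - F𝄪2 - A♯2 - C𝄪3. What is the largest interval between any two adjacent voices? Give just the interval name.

Adjacent intervals: E♯2→F𝄪2 = major second; F𝄪2→A♯2 = minor third; A♯2→C𝄪3 = major third.
The largest is A♯2 to C𝄪3, a major third (4 semitones).

M3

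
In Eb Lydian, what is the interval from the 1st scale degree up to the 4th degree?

A4

The scale runs Eb F G A Bb C D.
So we need the interval from Eb up to A.
From Eb to A: 6 semitones over a fourth = augmented.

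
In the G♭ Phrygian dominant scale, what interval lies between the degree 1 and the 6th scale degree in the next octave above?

minor thirteenth

Spelling the G♭ Phrygian dominant scale: G♭ A𝄫 B♭ C♭ D♭ E𝄫 F♭.
Degree 1 = G♭; 6th degree (up an octave) = E𝄫.
From G♭ to E𝄫: 20 semitones over a thirteenth = minor.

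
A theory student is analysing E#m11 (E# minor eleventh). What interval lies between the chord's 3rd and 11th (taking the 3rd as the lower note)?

major 9th

The chord tones of E# minor eleventh are E# G# B# D# F## A#.
So we need the interval from G# up to A#.
G# up to A# spans 9 letter names and 14 semitones — a major ninth.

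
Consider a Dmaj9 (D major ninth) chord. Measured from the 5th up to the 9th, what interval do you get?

Spelling the chord: D, F#, A, C#, E.
5th = A; 9th = E.
Counting 5 letters and 7 half steps from A gives a perfect fifth.

perfect fifth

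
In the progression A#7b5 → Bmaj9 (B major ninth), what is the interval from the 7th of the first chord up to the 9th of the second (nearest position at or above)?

The 7th of A#7b5 is G#; the 9th of Bmaj9 (B major ninth) is C#.
G# up to C# spans 4 letter names and 5 semitones — a perfect fourth.

perfect 4th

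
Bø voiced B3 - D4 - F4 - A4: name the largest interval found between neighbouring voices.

Adjacent intervals: B3→D4 = minor third; D4→F4 = minor third; F4→A4 = major third.
The largest is F4 to A4, a major third (4 semitones).

major third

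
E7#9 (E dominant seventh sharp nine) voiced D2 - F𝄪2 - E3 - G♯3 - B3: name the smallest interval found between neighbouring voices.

m3

Adjacent intervals: D2→F𝄪2 = augmented third; F𝄪2→E3 = diminished seventh; E3→G♯3 = major third; G♯3→B3 = minor third.
The smallest is G♯3 to B3, a minor third (3 semitones).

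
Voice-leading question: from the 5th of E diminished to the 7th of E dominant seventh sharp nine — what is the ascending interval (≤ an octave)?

major 3rd

The 5th of E diminished is B♭; the 7th of E dominant seventh sharp nine is D.
B♭ up to D spans 3 letter names and 4 semitones — a major third.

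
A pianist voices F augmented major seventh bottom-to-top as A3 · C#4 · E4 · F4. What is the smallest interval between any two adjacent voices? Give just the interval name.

Adjacent intervals: A3→C#4 = major third; C#4→E4 = minor third; E4→F4 = minor second.
The smallest is E4 to F4, a minor second (1 semitone).

minor 2nd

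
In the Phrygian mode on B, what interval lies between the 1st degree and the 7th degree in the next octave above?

B phrygian: B C D E F# G A.
So we need the interval from B up to A.
14 letter names make it a fourteenth; at 22 semitones (a half step narrower than major) the quality is minor.

minor fourteenth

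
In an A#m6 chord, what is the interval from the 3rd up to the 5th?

major third

The chord tones of A#min6 are A#-C#-E#-F##.
3rd = C#; 5th = E#.
C# up to E# spans 3 letter names and 4 semitones — a major third.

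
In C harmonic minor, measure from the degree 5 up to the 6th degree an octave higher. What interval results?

minor 9th

The scale runs C D E♭ F G A♭ B.
That puts G below A♭.
9 letter names make it a ninth; at 13 semitones (a half step narrower than major) the quality is minor.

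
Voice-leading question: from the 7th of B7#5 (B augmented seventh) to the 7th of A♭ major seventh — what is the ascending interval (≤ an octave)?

minor seventh

B7#5 (B augmented seventh) has A as its 7th, and A♭ major seventh has G as its 7th.
7 letter names make it a seventh; at 10 semitones (a half step narrower than major) the quality is minor.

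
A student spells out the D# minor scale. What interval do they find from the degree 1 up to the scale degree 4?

The scale runs D# E# F# G# A# B C#.
That puts D# below G#.
Counting 4 letters and 5 half steps from D# gives a perfect fourth.

perfect 4th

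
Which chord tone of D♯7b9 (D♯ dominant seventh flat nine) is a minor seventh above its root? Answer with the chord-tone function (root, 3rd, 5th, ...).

7th

The chord tones of D♯ dominant seventh flat nine are D♯-F𝄪-A♯-C♯-E.
The root is D♯. A minor seventh above D♯ is C♯.
C♯ is the chord's 7th.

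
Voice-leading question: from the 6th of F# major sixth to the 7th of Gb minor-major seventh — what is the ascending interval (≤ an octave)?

The 6th of F# major sixth is D#; the 7th of Gb minor-major seventh is F.
3 letter names make it a third; at 2 semitones (a whole step narrower than major) the quality is diminished.

diminished 3rd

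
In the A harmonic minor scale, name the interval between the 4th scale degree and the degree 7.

The scale runs A B C D E F G#.
The 4th scale degree is D and the scale degree 7 is G#.
4 letter names make it a fourth; at 6 semitones (a half step wider than perfect) the quality is augmented.

augmented 4th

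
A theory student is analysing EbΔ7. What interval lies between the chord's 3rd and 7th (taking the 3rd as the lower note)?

perfect 5th

EbM7: Eb G Bb D.
3rd = G; 7th = D.
G up to D spans 5 letter names and 7 semitones — a perfect fifth.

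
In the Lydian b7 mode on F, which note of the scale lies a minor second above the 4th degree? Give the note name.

The scale is F G A B C D E♭.
The 4th degree is B; a minor second above that is C — scale degree 5.

C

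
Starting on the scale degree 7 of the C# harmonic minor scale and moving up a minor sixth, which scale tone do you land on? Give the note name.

G#

The scale is C# D# E F# G# A B#.
The scale degree 7 is B#; a minor sixth above that is G# — scale degree 5.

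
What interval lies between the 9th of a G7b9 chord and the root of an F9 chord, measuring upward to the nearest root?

M6

The 9th of G7b9 is A♭; the root of F9 is F.
Counting 6 letters and 9 half steps from A♭ gives a major sixth.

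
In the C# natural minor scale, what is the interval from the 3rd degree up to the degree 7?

Spelling the C# natural minor scale: C# D# E F# G# A B.
The 3rd degree is E and the degree 7 is B.
Counting 5 letters and 7 half steps from E gives a perfect fifth.

P5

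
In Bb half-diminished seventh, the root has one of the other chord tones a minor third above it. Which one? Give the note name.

Bbø7 (Bb half-diminished seventh) is spelled Bb–Db–Fb–Ab.
The root is Bb. A minor third above Bb is Db.
Db is the chord's 3rd.

Db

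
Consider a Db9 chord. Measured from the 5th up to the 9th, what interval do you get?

Spelling the chord: Db–F–Ab–Cb–Eb.
So we need the interval from Ab up to Eb.
From Ab to Eb is 7 semitones, exactly the perfect fifth.

P5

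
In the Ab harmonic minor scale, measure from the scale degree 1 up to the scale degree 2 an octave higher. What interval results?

Ab harmonic minor: Ab Bb Cb Db Eb Fb G.
That puts Ab below Bb.
Counting 9 letters and 14 half steps from Ab gives a major ninth.

major ninth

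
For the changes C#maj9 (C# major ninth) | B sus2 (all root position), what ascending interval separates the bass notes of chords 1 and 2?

minor 7th

The roots are C# and B.
From C# to B: 10 semitones over a seventh = minor.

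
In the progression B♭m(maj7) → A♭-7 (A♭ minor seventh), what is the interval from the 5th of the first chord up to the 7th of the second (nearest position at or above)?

minor 2nd

B♭m(maj7) has F as its 5th, and A♭-7 (A♭ minor seventh) has G♭ as its 7th.
F up to G♭ is 1 semitone, a half step narrower than a major second, so the interval is minor.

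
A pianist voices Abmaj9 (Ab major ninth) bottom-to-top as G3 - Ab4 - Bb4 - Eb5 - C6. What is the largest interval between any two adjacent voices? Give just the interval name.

minor 9th

Adjacent intervals: G3→Ab4 = minor ninth; Ab4→Bb4 = major second; Bb4→Eb5 = perfect fourth; Eb5→C6 = major sixth.
The largest is G3 to Ab4, a minor ninth (13 semitones).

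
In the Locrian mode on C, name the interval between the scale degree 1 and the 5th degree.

The scale runs C Db Eb F Gb Ab Bb.
So we need the interval from C up to Gb.
5 letter names make it a fifth; at 6 semitones (a half step narrower than perfect) the quality is diminished.

diminished fifth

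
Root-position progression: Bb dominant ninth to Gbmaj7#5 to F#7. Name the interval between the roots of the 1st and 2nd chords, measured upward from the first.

m6

The roots are Bb and Gb.
6 letter names make it a sixth; at 8 semitones (a half step narrower than major) the quality is minor.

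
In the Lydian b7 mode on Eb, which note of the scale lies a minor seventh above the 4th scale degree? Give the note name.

The scale is Eb F G A Bb C Db.
The 4th scale degree is A; a minor seventh above that is G — scale degree 3.

G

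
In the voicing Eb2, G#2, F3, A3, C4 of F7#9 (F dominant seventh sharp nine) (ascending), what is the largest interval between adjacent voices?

d7

Adjacent intervals: Eb2→G#2 = augmented third; G#2→F3 = diminished seventh; F3→A3 = major third; A3→C4 = minor third.
The largest is G#2 to F3, a diminished seventh (9 semitones).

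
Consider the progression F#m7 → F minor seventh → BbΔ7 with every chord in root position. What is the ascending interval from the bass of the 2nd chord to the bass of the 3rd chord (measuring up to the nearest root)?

The roots are F and Bb.
F up to Bb spans 4 letter names and 5 semitones — a perfect fourth.

perfect fourth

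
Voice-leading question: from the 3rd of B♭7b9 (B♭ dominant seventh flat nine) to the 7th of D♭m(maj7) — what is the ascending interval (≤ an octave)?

B♭7b9 (B♭ dominant seventh flat nine) has D as its 3rd, and D♭m(maj7) has C as its 7th.
7 letter names make it a seventh; at 10 semitones (a half step narrower than major) the quality is minor.

minor seventh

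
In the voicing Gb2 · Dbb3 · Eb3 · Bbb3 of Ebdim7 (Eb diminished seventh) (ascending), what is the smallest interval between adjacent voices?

Adjacent intervals: Gb2→Dbb3 = diminished fifth; Dbb3→Eb3 = augmented second; Eb3→Bbb3 = diminished fifth.
The smallest is Dbb3 to Eb3, an augmented second (3 semitones).

augmented second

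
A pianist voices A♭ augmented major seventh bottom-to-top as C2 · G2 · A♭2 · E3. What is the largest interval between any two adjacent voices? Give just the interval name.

Adjacent intervals: C2→G2 = perfect fifth; G2→A♭2 = minor second; A♭2→E3 = augmented fifth.
The largest is A♭2 to E3, an augmented fifth (8 semitones).

augmented fifth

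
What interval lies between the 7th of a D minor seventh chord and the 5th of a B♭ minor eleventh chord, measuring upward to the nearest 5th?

D minor seventh has C as its 7th, and B♭ minor eleventh has F as its 5th.
From C to F is 5 semitones, exactly the perfect fourth.

perfect 4th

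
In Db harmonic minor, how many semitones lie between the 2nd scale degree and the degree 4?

3

The scale is Db Eb Fb Gb Ab Bbb C.
Eb up to Gb is a minor third — 3 semitones.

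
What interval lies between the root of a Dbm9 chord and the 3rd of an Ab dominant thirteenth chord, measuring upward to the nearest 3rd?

M7

Dbm9 has Db as its root, and Ab dominant thirteenth has C as its 3rd.
Counting 7 letters and 11 half steps from Db gives a major seventh.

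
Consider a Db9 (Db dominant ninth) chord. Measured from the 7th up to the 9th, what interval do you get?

Db dominant ninth: Db, F, Ab, Cb, Eb.
7th = Cb; 9th = Eb.
Cb up to Eb spans 3 letter names and 4 semitones — a major third.

M3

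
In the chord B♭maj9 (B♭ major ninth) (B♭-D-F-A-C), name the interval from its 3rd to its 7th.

The 3rd is D and the 7th is A.
Counting 5 letters and 7 half steps from D gives a perfect fifth.

P5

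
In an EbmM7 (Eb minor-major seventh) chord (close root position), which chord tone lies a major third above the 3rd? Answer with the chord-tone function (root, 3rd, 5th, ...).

Ebm(maj7) (Eb minor-major seventh) is spelled Eb–Gb–Bb–D.
The 3rd is Gb. A major third above Gb is Bb.
Bb is the chord's 5th.

5th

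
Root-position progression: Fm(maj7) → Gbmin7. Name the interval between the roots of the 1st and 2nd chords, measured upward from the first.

The roots are F and Gb.
From F to Gb: 1 semitone over a second = minor.

minor second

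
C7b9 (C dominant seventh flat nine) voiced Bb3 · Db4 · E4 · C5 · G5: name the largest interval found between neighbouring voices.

minor 6th

Adjacent intervals: Bb3→Db4 = minor third; Db4→E4 = augmented second; E4→C5 = minor sixth; C5→G5 = perfect fifth.
The largest is E4 to C5, a minor sixth (8 semitones).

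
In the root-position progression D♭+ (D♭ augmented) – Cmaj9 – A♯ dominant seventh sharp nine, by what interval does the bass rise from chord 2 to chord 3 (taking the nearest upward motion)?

augmented sixth

The roots are C and A♯.
From C to A♯: 10 semitones over a sixth = augmented.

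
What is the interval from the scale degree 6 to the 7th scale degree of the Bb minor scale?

Bb natural minor: Bb C Db Eb F Gb Ab.
So we need the interval from Gb up to Ab.
Counting 2 letters and 2 half steps from Gb gives a major second.

major 2nd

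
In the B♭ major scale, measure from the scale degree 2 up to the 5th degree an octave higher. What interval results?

B♭ major: B♭ C D E♭ F G A.
So we need the interval from C up to F.
From C to F is 17 semitones, exactly the perfect eleventh.

perfect eleventh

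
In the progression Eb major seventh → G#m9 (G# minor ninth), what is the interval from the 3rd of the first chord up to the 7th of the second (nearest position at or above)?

major 7th

The 3rd of Eb major seventh is G; the 7th of G#m9 (G# minor ninth) is F#.
Counting 7 letters and 11 half steps from G gives a major seventh.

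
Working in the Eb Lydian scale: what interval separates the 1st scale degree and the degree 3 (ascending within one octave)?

major 3rd

Spelling the Eb Lydian scale: Eb F G A Bb C D.
So we need the interval from Eb up to G.
Eb up to G spans 3 letter names and 4 semitones — a major third.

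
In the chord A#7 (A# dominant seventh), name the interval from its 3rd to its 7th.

d5

The chord tones of A# dominant seventh are A#-C##-E#-G#.
3rd = C##; 7th = G#.
From C## to G#: 6 semitones over a fifth = diminished.
That tritone between 3rd and 7th is what gives the dominant seventh its pull toward resolution.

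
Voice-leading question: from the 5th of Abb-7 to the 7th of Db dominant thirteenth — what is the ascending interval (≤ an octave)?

major sixth

Abb-7 has Ebb as its 5th, and Db dominant thirteenth has Cb as its 7th.
Counting 6 letters and 9 half steps from Ebb gives a major sixth.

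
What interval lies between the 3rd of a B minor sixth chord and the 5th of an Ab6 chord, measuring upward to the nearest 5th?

minor 2nd

B minor sixth has D as its 3rd, and Ab6 has Eb as its 5th.
From D to Eb: 1 semitone over a second = minor.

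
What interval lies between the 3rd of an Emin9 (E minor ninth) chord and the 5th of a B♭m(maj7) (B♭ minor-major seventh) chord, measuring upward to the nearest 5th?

minor seventh

Emin9 (E minor ninth) has G as its 3rd, and B♭m(maj7) (B♭ minor-major seventh) has F as its 5th.
G up to F is 10 semitones, a half step narrower than a major seventh, so the interval is minor.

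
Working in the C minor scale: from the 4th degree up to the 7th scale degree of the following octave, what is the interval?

perfect 11th

The scale runs C D Eb F G Ab Bb.
The 4th degree is F and the 7th degree (up an octave) is Bb.
F up to Bb spans 11 letter names and 17 semitones — a perfect eleventh.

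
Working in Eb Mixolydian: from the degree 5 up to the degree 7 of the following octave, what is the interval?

minor tenth

Eb mixolydian: Eb F G Ab Bb C Db.
The degree 5 is Bb and the degree 7 (up an octave) is Db.
From Bb to Db: 15 semitones over a tenth = minor.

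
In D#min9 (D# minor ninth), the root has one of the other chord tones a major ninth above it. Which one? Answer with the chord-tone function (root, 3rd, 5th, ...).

D#min9 (D# minor ninth): D#, F#, A#, C#, E#.
The root is D#. A major ninth above D# is E#.
E# is the chord's 9th.

9th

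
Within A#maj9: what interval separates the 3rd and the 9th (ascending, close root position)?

minor seventh

A#maj9 (A# major ninth): A# C## E# G## B#.
The 3rd is C## and the 9th is B#.
From C## to B#: 10 semitones over a seventh = minor.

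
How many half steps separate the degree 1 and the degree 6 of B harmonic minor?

8

The scale is B C# D E F# G A#.
B up to G is a minor sixth — 8 semitones.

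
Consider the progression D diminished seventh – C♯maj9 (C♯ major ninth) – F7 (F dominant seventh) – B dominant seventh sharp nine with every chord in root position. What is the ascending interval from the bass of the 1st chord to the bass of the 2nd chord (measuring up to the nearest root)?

M7

The roots are D and C♯.
Counting 7 letters and 11 half steps from D gives a major seventh.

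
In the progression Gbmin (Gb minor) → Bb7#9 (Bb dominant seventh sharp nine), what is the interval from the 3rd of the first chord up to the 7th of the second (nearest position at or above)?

M7

The 3rd of Gbmin (Gb minor) is Bbb; the 7th of Bb7#9 (Bb dominant seventh sharp nine) is Ab.
Bbb up to Ab spans 7 letter names and 11 semitones — a major seventh.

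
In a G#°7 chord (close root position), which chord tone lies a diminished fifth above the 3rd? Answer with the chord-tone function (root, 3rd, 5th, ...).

G#°7 is spelled G#, B, D, F.
The 3rd is B. A diminished fifth above B is F.
F is the chord's 7th.

7th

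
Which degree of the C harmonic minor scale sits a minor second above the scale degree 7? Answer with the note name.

The scale is C D Eb F G Ab B.
The scale degree 7 is B; a minor second above that is C — scale degree 1.

C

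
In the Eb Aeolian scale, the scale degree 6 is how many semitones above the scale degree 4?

The scale is Eb F Gb Ab Bb Cb Db.
Ab up to Cb is a minor third — 3 semitones.

3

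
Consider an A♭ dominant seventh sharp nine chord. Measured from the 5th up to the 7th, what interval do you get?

A♭7#9 (A♭ dominant seventh sharp nine) is spelled A♭–C–E♭–G♭–B.
The 5th is E♭ and the 7th is G♭.
3 letter names make it a third; at 3 semitones (a half step narrower than major) the quality is minor.

minor 3rd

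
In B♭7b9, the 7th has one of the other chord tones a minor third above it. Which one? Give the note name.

Cb

B♭7b9 (B♭ dominant seventh flat nine) is spelled B♭ D F A♭ C♭.
The 7th is A♭. A minor third above A♭ is C♭.
C♭ is the chord's 9th.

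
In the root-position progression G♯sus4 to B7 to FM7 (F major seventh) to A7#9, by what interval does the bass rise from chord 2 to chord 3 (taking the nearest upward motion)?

The roots are B and F.
5 letter names make it a fifth; at 6 semitones (a half step narrower than perfect) the quality is diminished.

diminished fifth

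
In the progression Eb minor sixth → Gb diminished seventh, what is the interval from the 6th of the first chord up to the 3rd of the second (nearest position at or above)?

diminished 7th

Eb minor sixth has C as its 6th, and Gb diminished seventh has Bbb as its 3rd.
7 letter names make it a seventh; at 9 semitones (a whole step narrower than major) the quality is diminished.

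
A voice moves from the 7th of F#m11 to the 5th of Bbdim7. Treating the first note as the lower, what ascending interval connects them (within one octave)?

F#m11 has E as its 7th, and Bbdim7 has Fb as its 5th.
2 letter names make it a second; at 0 semitones (a whole step narrower than major) the quality is diminished.

diminished second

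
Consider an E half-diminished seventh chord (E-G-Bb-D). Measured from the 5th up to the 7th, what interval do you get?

major third

That puts Bb below D.
Counting 3 letters and 4 half steps from Bb gives a major third.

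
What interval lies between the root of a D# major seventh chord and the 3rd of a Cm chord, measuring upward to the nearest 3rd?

d2

The root of D# major seventh is D#; the 3rd of Cm is Eb.
D# up to Eb is 0 semitones, a whole step narrower than a major second, so the interval is diminished.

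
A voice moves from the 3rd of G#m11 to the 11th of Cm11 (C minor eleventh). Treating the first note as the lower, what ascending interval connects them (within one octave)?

G#m11 has B as its 3rd, and Cm11 (C minor eleventh) has F as its 11th.
From B to F: 6 semitones over a fifth = diminished.

diminished fifth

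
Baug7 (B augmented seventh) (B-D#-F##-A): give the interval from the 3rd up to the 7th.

diminished 5th

The 3rd is D# and the 7th is A.
From D# to A: 6 semitones over a fifth = diminished.
That tritone between 3rd and 7th is what gives the dominant seventh its pull toward resolution.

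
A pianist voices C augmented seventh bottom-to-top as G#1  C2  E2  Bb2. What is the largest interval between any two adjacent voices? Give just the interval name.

Adjacent intervals: G#1→C2 = diminished fourth; C2→E2 = major third; E2→Bb2 = diminished fifth.
The largest is E2 to Bb2, a diminished fifth (6 semitones).

diminished fifth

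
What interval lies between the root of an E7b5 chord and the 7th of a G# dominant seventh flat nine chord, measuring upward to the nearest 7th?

E7b5 has E as its root, and G# dominant seventh flat nine has F# as its 7th.
From E to F# is 2 semitones, exactly the major second.

M2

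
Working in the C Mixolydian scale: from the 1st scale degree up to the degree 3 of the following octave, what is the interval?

M10

The scale runs C D E F G A B♭.
1st scale degree = C; degree 3 (up an octave) = E.
C up to E spans 10 letter names and 16 semitones — a major tenth.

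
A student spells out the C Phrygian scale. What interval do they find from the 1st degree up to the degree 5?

perfect 5th

C phrygian: C D♭ E♭ F G A♭ B♭.
The 1st degree is C and the 5th scale degree is G.
C up to G spans 5 letter names and 7 semitones — a perfect fifth.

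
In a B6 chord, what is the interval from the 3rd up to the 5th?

The chord tones of B major sixth are B–D♯–F♯–G♯.
3rd = D♯; 5th = F♯.
3 letter names make it a third; at 3 semitones (a half step narrower than major) the quality is minor.

minor third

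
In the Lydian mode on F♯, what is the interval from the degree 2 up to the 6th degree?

perfect fifth

Spelling the Lydian mode on F♯: F♯ G♯ A♯ B♯ C♯ D♯ E♯.
That puts G♯ below D♯.
From G♯ to D♯ is 7 semitones, exactly the perfect fifth.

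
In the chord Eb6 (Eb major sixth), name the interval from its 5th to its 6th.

major second

The chord tones of Eb6 are Eb G Bb C.
So we need the interval from Bb up to C.
From Bb to C is 2 semitones, exactly the major second.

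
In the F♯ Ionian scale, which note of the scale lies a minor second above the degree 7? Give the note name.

The scale is F♯ G♯ A♯ B C♯ D♯ E♯.
The degree 7 is E♯; a minor second above that is F♯ — scale degree 1.

F#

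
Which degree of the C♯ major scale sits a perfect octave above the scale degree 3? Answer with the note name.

The scale is C♯ D♯ E♯ F♯ G♯ A♯ B♯.
The scale degree 3 is E♯; a perfect octave above that is E♯ — scale degree 3.

E#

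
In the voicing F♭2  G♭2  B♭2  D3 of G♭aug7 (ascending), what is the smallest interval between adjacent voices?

Adjacent intervals: F♭2→G♭2 = major second; G♭2→B♭2 = major third; B♭2→D3 = major third.
The smallest is F♭2 to G♭2, a major second (2 semitones).

major second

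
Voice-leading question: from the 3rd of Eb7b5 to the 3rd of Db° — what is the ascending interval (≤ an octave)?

diminished 7th

Eb7b5 has G as its 3rd, and Db° has Fb as its 3rd.
From G to Fb: 9 semitones over a seventh = diminished.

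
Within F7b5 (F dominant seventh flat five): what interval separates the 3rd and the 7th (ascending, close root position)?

d5

Spelling the chord: F, A, Cb, Eb.
That puts A below Eb.
From A to Eb: 6 semitones over a fifth = diminished.
This 3–7 tritone is the characteristic tension at the heart of the dominant sound.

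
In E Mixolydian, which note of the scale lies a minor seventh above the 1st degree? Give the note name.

The scale is E F# G# A B C# D.
The 1st degree is E; a minor seventh above that is D — scale degree 7.

D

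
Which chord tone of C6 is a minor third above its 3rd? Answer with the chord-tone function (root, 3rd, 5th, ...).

5th

C6 (C major sixth) is spelled C E G A.
The 3rd is E. A minor third above E is G.
G is the chord's 5th.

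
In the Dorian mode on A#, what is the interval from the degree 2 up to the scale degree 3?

m2

A# dorian: A# B# C# D# E# F## G#.
The degree 2 is B# and the 3rd degree is C#.
2 letter names make it a second; at 1 semitone (a half step narrower than major) the quality is minor.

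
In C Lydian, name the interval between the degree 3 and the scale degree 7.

perfect 5th

C lydian: C D E F# G A B.
The degree 3 is E and the 7th scale degree is B.
Counting 5 letters and 7 half steps from E gives a perfect fifth.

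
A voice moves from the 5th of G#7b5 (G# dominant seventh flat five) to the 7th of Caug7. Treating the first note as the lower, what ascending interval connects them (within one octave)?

minor sixth

The 5th of G#7b5 (G# dominant seventh flat five) is D; the 7th of Caug7 is Bb.
D up to Bb is 8 semitones, a half step narrower than a major sixth, so the interval is minor.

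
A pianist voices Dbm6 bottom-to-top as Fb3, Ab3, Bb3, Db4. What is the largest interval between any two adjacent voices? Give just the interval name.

Adjacent intervals: Fb3→Ab3 = major third; Ab3→Bb3 = major second; Bb3→Db4 = minor third.
The largest is Fb3 to Ab3, a major third (4 semitones).

major 3rd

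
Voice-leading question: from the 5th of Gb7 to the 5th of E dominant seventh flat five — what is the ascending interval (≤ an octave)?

major sixth

Gb7 has Db as its 5th, and E dominant seventh flat five has Bb as its 5th.
From Db to Bb is 9 semitones, exactly the major sixth.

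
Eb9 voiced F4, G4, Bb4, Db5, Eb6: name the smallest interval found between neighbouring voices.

major second

Adjacent intervals: F4→G4 = major second; G4→Bb4 = minor third; Bb4→Db5 = minor third; Db5→Eb6 = major ninth.
The smallest is F4 to G4, a major second (2 semitones).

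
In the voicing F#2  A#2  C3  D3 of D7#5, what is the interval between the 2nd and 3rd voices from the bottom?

diminished third

Those voices are A#2 and C3.
A# up to C is 2 semitones, a whole step narrower than a major third, so the interval is diminished.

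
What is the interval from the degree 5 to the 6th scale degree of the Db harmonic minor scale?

Db harmonic minor: Db Eb Fb Gb Ab Bbb C.
The degree 5 is Ab and the scale degree 6 is Bbb.
2 letter names make it a second; at 1 semitone (a half step narrower than major) the quality is minor.

minor second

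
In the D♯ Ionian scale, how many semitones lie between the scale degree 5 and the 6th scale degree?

2

The scale is D♯ E♯ F𝄪 G♯ A♯ B♯ C𝄪.
A♯ up to B♯ is a major second — 2 semitones.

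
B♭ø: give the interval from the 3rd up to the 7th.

perfect fifth

Spelling the chord: B♭-D♭-F♭-A♭.
So we need the interval from D♭ up to A♭.
D♭ up to A♭ spans 5 letter names and 7 semitones — a perfect fifth.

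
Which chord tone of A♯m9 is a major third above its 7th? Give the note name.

A♯ minor ninth: A♯, C♯, E♯, G♯, B♯.
The 7th is G♯. A major third above G♯ is B♯.
B♯ is the chord's 9th.

B#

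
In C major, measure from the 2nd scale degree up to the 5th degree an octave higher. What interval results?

C major: C D E F G A B.
So we need the interval from D up to G.
D up to G spans 11 letter names and 17 semitones — a perfect eleventh.

perfect eleventh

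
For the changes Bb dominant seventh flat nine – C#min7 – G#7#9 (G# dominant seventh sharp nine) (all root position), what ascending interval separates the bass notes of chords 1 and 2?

The roots are Bb and C#.
Bb up to C# is 3 semitones, a half step wider than a major second, so the interval is augmented.

augmented 2nd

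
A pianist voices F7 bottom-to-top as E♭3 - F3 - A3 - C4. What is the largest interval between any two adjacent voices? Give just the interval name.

Adjacent intervals: E♭3→F3 = major second; F3→A3 = major third; A3→C4 = minor third.
The largest is F3 to A3, a major third (4 semitones).

M3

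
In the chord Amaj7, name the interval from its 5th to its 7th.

major third

AΔ7 is spelled A-C#-E-G#.
The 5th is E and the 7th is G#.
Counting 3 letters and 4 half steps from E gives a major third.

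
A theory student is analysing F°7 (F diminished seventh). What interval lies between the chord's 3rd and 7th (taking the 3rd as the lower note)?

F°7 is spelled F–Ab–Cb–Ebb.
So we need the interval from Ab up to Ebb.
5 letter names make it a fifth; at 6 semitones (a half step narrower than perfect) the quality is diminished.

diminished fifth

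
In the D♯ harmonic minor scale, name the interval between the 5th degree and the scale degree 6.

minor second

D♯ harmonic minor: D♯ E♯ F♯ G♯ A♯ B C𝄪.
That puts A♯ below B.
A♯ up to B is 1 semitone, a half step narrower than a major second, so the interval is minor.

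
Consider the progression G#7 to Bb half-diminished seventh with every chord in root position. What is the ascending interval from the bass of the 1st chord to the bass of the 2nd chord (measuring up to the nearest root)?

The roots are G# and Bb.
G# up to Bb is 2 semitones, a whole step narrower than a major third, so the interval is diminished.

diminished third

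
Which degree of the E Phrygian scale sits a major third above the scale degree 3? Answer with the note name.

The scale is E F G A B C D.
The scale degree 3 is G; a major third above that is B — scale degree 5.

B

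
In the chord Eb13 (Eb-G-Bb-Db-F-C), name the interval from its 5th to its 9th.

perfect fifth

That puts Bb below F.
From Bb to F is 7 semitones, exactly the perfect fifth.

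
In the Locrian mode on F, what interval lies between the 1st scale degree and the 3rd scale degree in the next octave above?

minor tenth

The scale runs F G♭ A♭ B♭ C♭ D♭ E♭.
1st scale degree = F; degree 3 (up an octave) = A♭.
From F to A♭: 15 semitones over a tenth = minor.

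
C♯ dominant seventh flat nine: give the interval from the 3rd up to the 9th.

diminished 7th

C♯7b9 is spelled C♯ E♯ G♯ B D.
3rd = E♯; 9th = D.
From E♯ to D: 9 semitones over a seventh = diminished.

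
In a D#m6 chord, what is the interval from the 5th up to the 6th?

The chord tones of D#min6 (D# minor sixth) are D#-F#-A#-B#.
That puts A# below B#.
A# up to B# spans 2 letter names and 2 semitones — a major second.

major 2nd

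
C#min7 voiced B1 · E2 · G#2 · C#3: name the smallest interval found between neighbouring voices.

Adjacent intervals: B1→E2 = perfect fourth; E2→G#2 = major third; G#2→C#3 = perfect fourth.
The smallest is E2 to G#2, a major third (4 semitones).

major third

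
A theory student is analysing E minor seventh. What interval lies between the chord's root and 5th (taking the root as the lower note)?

Spelling the chord: E–G–B–D.
Root = E; 5th = B.
Counting 5 letters and 7 half steps from E gives a perfect fifth.

perfect fifth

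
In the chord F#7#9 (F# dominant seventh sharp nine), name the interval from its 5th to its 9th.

A5

F#7#9 (F# dominant seventh sharp nine): F#–A#–C#–E–G##.
So we need the interval from C# up to G##.
From C# to G##: 8 semitones over a fifth = augmented.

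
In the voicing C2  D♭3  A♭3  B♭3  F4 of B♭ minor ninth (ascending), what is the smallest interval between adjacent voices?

Adjacent intervals: C2→D♭3 = minor ninth; D♭3→A♭3 = perfect fifth; A♭3→B♭3 = major second; B♭3→F4 = perfect fifth.
The smallest is A♭3 to B♭3, a major second (2 semitones).

M2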